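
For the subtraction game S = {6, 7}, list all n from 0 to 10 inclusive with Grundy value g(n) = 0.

Compute g(0), g(1), … for moves {6, 7}:
g(0) = mex{} = 0
g(1) = mex{} = 0
g(2) = mex{} = 0
g(3) = mex{} = 0
g(4) = mex{} = 0
g(5) = mex{} = 0
g(6) = mex{0} = 1
g(7) = mex{0} = 1
g(8) = mex{0} = 1
g(9) = mex{0} = 1
g(10) = mex{0} = 1
The P-positions (g = 0) in 0..10 are 0, 1, 2, 3, 4, 5.

0, 1, 2, 3, 4, 5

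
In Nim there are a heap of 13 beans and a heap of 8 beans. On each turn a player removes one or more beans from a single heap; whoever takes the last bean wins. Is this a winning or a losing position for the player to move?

Bitwise XOR of the heap sizes:
  1101  (13)
  1000  (8)
  ----
  0101  (5)
The nim-sum is 5 ≠ 0, so this is an N-position: the player to move can win.

Winning position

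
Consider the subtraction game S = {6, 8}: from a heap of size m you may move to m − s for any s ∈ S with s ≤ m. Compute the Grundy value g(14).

Compute g(0), g(1), … for moves {6, 8}:
g(0) = mex{} = 0
g(1) = mex{} = 0
g(2) = mex{} = 0
g(3) = mex{} = 0
g(4) = mex{} = 0
g(5) = mex{} = 0
g(6) = mex{0} = 1
g(7) = mex{0} = 1
g(8) = mex{0} = 1
g(9) = mex{0} = 1
g(10) = mex{0} = 1
g(11) = mex{0} = 1
g(12) = mex{0,1} = 2
g(13) = mex{0,1} = 2
g(14) = mex{1} = 0
So g(14) = 0.

0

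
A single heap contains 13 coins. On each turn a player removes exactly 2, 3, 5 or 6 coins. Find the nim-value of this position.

2

Grundy values for subtraction set {2, 3, 5, 6}:
k:     0  1  2  3  4  5  6  7  8  9 10 11 12 13
g(k):  0  0  1  1  2  2  3  3  0  0  1  1  2  2
So g(13) = 2.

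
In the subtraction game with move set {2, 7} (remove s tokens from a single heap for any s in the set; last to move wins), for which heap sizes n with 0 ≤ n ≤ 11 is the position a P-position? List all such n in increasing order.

0, 1, 4, 5, 9, 10

Build the Grundy sequence with g(k) = mex{g(k−s) : s ∈ {2, 7}, s ≤ k}:
g(0) = mex{} = 0
g(1) = mex{} = 0
g(2) = mex{0} = 1
g(3) = mex{0} = 1
g(4) = mex{1} = 0
g(5) = mex{1} = 0
g(6) = mex{0} = 1
g(7) = mex{0} = 1
g(8) = mex{0,1} = 2
g(9) = mex{1} = 0
g(10) = mex{1,2} = 0
g(11) = mex{0} = 1
The P-positions (g = 0) in 0..11 are 0, 1, 4, 5, 9, 10.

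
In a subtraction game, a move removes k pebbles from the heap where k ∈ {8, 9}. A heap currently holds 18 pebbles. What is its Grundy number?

Compute g(0), g(1), … for moves {8, 9}:
k:     0  1  2  3  4  5  6  7  8  9 10 11 12 13 14 15 16 17 18
g(k):  0  0  0  0  0  0  0  0  1  1  1  1  1  1  1  1  2  0  0
So g(18) = 0.

0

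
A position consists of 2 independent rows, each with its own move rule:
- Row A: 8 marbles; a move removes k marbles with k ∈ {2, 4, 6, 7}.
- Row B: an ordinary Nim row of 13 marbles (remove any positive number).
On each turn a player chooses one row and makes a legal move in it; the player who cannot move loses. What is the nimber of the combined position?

9

Grundy values for row A (subtraction set {2, 4, 6, 7}):
k:     0  1  2  3  4  5  6  7  8
g(k):  0  0  1  1  2  2  3  3  4
So g(8) = 4.
Row B is a plain Nim row of size 13, so its Grundy value is 13.
By the Sprague-Grundy theorem, the Grundy value of a sum of independent games is the XOR of the component values.
Combined value = 4 ⊕ 13 = 9.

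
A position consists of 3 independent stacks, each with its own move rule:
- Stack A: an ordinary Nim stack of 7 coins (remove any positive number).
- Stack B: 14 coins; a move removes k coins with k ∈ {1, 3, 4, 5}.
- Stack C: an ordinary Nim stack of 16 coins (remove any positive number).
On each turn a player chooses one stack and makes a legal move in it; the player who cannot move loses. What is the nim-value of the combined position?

21

Stack A is a plain Nim stack of size 7, so its Grundy value is 7.
Grundy values for stack B (subtraction set {1, 3, 4, 5}):
k:     0  1  2  3  4  5  6  7  8  9 10 11 12 13 14
g(k):  0  1  0  1  2  3  2  3  0  1  0  1  2  3  2
So g(14) = 2.
Stack C is a plain Nim stack of size 16, so its Grundy value is 16.
The value of a disjunctive sum is the nim-sum of the parts.
Combined value = 7 XOR 2 XOR 16 = 21.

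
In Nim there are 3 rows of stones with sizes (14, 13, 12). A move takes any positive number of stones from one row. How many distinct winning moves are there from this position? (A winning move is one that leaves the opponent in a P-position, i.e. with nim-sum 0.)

3

Compute the nim-sum pairwise:
14 ^ 13 = 3
3 ^ 12 = 15
The overall nim-sum is X = 15. A row of size p has a winning move iff p XOR X < p (reduce it to p XOR X).
  14: 14 XOR 15 = 1 < 14 — winning move (to 1).
  13: 13 XOR 15 = 2 < 13 — winning move (to 2).
  12: 12 XOR 15 = 3 < 12 — winning move (to 3).
That gives 3 winning moves.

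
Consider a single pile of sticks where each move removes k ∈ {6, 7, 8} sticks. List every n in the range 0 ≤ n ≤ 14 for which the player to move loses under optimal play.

Compute g(0), g(1), … for moves {6, 7, 8}:
k:     0  1  2  3  4  5  6  7  8  9 10 11 12 13 14
g(k):  0  0  0  0  0  0  1  1  1  1  1  1  2  2  0
The P-positions (g = 0) in 0..14 are 0, 1, 2, 3, 4, 5, 14.

0, 1, 2, 3, 4, 5, 14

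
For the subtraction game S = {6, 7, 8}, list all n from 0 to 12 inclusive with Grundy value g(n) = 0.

0, 1, 2, 3, 4, 5

Compute g(0), g(1), … for moves {6, 7, 8}:
g(0) = mex{} = 0
g(1) = mex{} = 0
g(2) = mex{} = 0
g(3) = mex{} = 0
g(4) = mex{} = 0
g(5) = mex{} = 0
g(6) = mex{0} = 1
g(7) = mex{0} = 1
g(8) = mex{0} = 1
g(9) = mex{0} = 1
g(10) = mex{0} = 1
g(11) = mex{0} = 1
g(12) = mex{0,1} = 2
The P-positions (g = 0) in 0..12 are 0, 1, 2, 3, 4, 5.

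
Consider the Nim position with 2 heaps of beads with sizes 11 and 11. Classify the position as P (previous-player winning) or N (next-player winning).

P-position

Compute the nim-sum pairwise:
11 ^ 11 = 0
The nim-sum is 0, so this is a P-position: the player to move is in a losing position under optimal play.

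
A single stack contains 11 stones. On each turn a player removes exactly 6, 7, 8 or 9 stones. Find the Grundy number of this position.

Compute g(0), g(1), … for moves {6, 7, 8, 9}:
k:     0  1  2  3  4  5  6  7  8  9 10 11
g(k):  0  0  0  0  0  0  1  1  1  1  1  1
So g(11) = 1.

1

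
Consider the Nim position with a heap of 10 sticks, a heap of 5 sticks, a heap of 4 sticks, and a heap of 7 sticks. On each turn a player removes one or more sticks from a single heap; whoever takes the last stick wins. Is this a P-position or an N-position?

N-position

In binary:
  1010  (10)
  0101  (5)
  0100  (4)
  0111  (7)
  ----
  1100  (12)
The nim-sum is 12 ≠ 0, so this is an N-position: the player to move can win.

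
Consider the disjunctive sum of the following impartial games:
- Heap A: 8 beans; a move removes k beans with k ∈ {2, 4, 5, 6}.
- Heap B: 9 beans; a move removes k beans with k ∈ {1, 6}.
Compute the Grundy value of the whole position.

Grundy values for heap A (subtraction set {2, 4, 5, 6}):
g(0) = mex{} = 0
g(1) = mex{} = 0
g(2) = mex{0} = 1
g(3) = mex{0} = 1
g(4) = mex{0,1} = 2
g(5) = mex{0,1} = 2
g(6) = mex{0,1,2} = 3
g(7) = mex{0,1,2} = 3
g(8) = mex{1,2,3} = 0
So g(8) = 0.
Grundy values for heap B (subtraction set {1, 6}):
g(0) = mex{} = 0
g(1) = mex{0} = 1
g(2) = mex{1} = 0
g(3) = mex{0} = 1
g(4) = mex{1} = 0
g(5) = mex{0} = 1
g(6) = mex{0,1} = 2
g(7) = mex{1,2} = 0
g(8) = mex{0} = 1
g(9) = mex{1} = 0
So g(9) = 0.
The value of a disjunctive sum is the nim-sum of the parts.
Combined value = 0 XOR 0 = 0.

0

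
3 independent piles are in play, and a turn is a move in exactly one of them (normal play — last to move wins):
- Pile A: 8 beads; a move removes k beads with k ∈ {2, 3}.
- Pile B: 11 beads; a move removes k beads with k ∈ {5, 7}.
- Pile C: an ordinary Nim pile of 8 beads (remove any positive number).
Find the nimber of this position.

Grundy values for pile A (subtraction set {2, 3}):
g(0) = mex{} = 0
g(1) = mex{} = 0
g(2) = mex{0} = 1
g(3) = mex{0} = 1
g(4) = mex{0,1} = 2
g(5) = mex{1} = 0
g(6) = mex{1,2} = 0
g(7) = mex{0,2} = 1
g(8) = mex{0} = 1
So g(8) = 1.
Build the Grundy sequence for pile B with g(k) = mex{g(k−s) : s ∈ {5, 7}, s ≤ k}:
k:     0  1  2  3  4  5  6  7  8  9 10 11
g(k):  0  0  0  0  0  1  1  1  1  1  2  2
So g(11) = 2.
Pile C is a plain Nim pile of size 8, so its Grundy value is 8.
By the Sprague-Grundy theorem, the Grundy value of a sum of independent games is the XOR of the component values.
Combined value = 1 ⊕ 2 ⊕ 8 = 11.

11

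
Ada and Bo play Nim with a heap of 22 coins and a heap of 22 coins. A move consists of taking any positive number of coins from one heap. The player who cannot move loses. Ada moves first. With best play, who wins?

Nim-sum: 22 ⊕ 22 = 0.
The nim-sum is 0, so this is a P-position: the player to move is in a losing position under optimal play; Ada is about to move from it and so loses — Bo wins.

Bo wins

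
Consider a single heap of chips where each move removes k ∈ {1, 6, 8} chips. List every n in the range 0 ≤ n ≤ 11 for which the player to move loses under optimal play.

Compute g(0), g(1), … for moves {1, 6, 8}:
g(0) = mex{} = 0
g(1) = mex{0} = 1
g(2) = mex{1} = 0
g(3) = mex{0} = 1
g(4) = mex{1} = 0
g(5) = mex{0} = 1
g(6) = mex{0,1} = 2
g(7) = mex{1,2} = 0
g(8) = mex{0} = 1
g(9) = mex{1} = 0
g(10) = mex{0} = 1
g(11) = mex{1} = 0
The P-positions (g = 0) in 0..11 are 0, 2, 4, 7, 9, 11.

0, 2, 4, 7, 9, 11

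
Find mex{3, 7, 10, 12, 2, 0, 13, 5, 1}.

4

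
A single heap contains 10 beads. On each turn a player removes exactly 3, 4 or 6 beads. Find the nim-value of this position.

Build the Grundy sequence with g(k) = mex{g(k−s) : s ∈ {3, 4, 6}, s ≤ k}:
g(0) = mex{} = 0
g(1) = mex{} = 0
g(2) = mex{} = 0
g(3) = mex{0} = 1
g(4) = mex{0} = 1
g(5) = mex{0} = 1
g(6) = mex{0,1} = 2
g(7) = mex{0,1} = 2
g(8) = mex{0,1} = 2
g(9) = mex{1,2} = 0
g(10) = mex{1,2} = 0
So g(10) = 0.

0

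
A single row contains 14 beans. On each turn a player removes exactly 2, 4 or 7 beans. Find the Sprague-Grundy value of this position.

Build the Grundy sequence with g(k) = mex{g(k−s) : s ∈ {2, 4, 7}, s ≤ k}:
g(0) = mex{} = 0
g(1) = mex{} = 0
g(2) = mex{0} = 1
g(3) = mex{0} = 1
g(4) = mex{0,1} = 2
g(5) = mex{0,1} = 2
g(6) = mex{1,2} = 0
g(7) = mex{0,1,2} = 3
g(8) = mex{0,2} = 1
g(9) = mex{1,2,3} = 0
g(10) = mex{0,1} = 2
g(11) = mex{0,2,3} = 1
g(12) = mex{1,2} = 0
g(13) = mex{0,1} = 2
g(14) = mex{0,2,3} = 1
So g(14) = 1.

1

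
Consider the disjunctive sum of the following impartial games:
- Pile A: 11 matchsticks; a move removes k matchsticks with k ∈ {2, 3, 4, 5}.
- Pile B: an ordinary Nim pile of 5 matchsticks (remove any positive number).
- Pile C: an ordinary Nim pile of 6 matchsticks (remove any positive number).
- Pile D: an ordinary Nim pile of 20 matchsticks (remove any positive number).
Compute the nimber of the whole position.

21

Grundy values for pile A (subtraction set {2, 3, 4, 5}):
k:     0  1  2  3  4  5  6  7  8  9 10 11
g(k):  0  0  1  1  2  2  3  0  0  1  1  2
So g(11) = 2.
Pile B is a plain Nim pile of size 5, so its Grundy value is 5.
Pile C is a plain Nim pile of size 6, so its Grundy value is 6.
Pile D is a plain Nim pile of size 20, so its Grundy value is 20.
The value of a disjunctive sum is the nim-sum of the parts.
Combined value = 2 ⊕ 5 ⊕ 6 ⊕ 20 = 21.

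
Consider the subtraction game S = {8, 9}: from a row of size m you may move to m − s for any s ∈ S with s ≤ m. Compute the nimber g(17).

0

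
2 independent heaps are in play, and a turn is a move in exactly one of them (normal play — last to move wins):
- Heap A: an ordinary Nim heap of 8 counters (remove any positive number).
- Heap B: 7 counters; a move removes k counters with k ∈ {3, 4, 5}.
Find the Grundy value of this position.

10

Heap A is a plain Nim heap of size 8, so its Grundy value is 8.
For heap B, compute g(0), g(1), … with moves {3, 4, 5}:
k:     0  1  2  3  4  5  6  7
g(k):  0  0  0  1  1  1  2  2
So g(7) = 2.
By the Sprague-Grundy theorem, the Grundy value of a sum of independent games is the XOR of the component values.
Combined value = 8 XOR 2 = 10.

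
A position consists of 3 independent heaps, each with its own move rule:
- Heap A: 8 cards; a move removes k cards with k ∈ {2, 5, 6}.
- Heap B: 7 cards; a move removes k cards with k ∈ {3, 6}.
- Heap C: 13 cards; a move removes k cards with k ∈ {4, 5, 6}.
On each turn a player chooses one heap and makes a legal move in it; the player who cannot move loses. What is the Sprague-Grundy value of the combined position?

For heap A, compute g(0), g(1), … with moves {2, 5, 6}:
k:     0  1  2  3  4  5  6  7  8
g(k):  0  0  1  1  0  2  1  3  0
So g(8) = 0.
For heap B, compute g(0), g(1), … with moves {3, 6}:
g(0) = mex{} = 0
g(1) = mex{} = 0
g(2) = mex{} = 0
g(3) = mex{0} = 1
g(4) = mex{0} = 1
g(5) = mex{0} = 1
g(6) = mex{0,1} = 2
g(7) = mex{0,1} = 2
So g(7) = 2.
For heap C, compute g(0), g(1), … with moves {4, 5, 6}:
g(0) = mex{} = 0
g(1) = mex{} = 0
g(2) = mex{} = 0
g(3) = mex{} = 0
g(4) = mex{0} = 1
g(5) = mex{0} = 1
g(6) = mex{0} = 1
g(7) = mex{0} = 1
g(8) = mex{0,1} = 2
g(9) = mex{0,1} = 2
g(10) = mex{1} = 0
g(11) = mex{1} = 0
g(12) = mex{1,2} = 0
g(13) = mex{1,2} = 0
So g(13) = 0.
The value of a disjunctive sum is the nim-sum of the parts.
Combined value = 0 ⊕ 2 ⊕ 0 = 2.

2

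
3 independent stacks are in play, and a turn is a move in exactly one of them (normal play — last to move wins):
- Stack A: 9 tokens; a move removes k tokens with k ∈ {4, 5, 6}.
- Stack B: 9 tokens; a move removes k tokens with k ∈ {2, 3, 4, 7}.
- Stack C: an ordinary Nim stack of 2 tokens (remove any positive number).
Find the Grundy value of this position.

Build the Grundy sequence for stack A with g(k) = mex{g(k−s) : s ∈ {4, 5, 6}, s ≤ k}:
k:     0  1  2  3  4  5  6  7  8  9
g(k):  0  0  0  0  1  1  1  1  2  2
So g(9) = 2.
For stack B, compute g(0), g(1), … with moves {2, 3, 4, 7}:
g(0) = mex{} = 0
g(1) = mex{} = 0
g(2) = mex{0} = 1
g(3) = mex{0} = 1
g(4) = mex{0,1} = 2
g(5) = mex{0,1} = 2
g(6) = mex{1,2} = 0
g(7) = mex{0,1,2} = 3
g(8) = mex{0,2} = 1
g(9) = mex{0,1,2,3} = 4
So g(9) = 4.
Stack C is a plain Nim stack of size 2, so its Grundy value is 2.
The value of a disjunctive sum is the nim-sum of the parts.
Combined value = 2 XOR 4 XOR 2 = 4.

4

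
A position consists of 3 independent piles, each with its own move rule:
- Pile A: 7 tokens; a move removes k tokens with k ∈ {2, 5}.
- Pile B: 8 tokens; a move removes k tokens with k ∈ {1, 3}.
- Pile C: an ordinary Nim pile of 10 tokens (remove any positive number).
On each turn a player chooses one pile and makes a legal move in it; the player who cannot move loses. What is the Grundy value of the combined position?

10

For pile A, compute g(0), g(1), … with moves {2, 5}:
g(0) = mex{} = 0
g(1) = mex{} = 0
g(2) = mex{0} = 1
g(3) = mex{0} = 1
g(4) = mex{1} = 0
g(5) = mex{0,1} = 2
g(6) = mex{0} = 1
g(7) = mex{1,2} = 0
So g(7) = 0.
For pile B, compute g(0), g(1), … with moves {1, 3}:
k:     0  1  2  3  4  5  6  7  8
g(k):  0  1  0  1  0  1  0  1  0
So g(8) = 0.
Pile C is a plain Nim pile of size 10, so its Grundy value is 10.
By the Sprague-Grundy theorem, the Grundy value of a sum of independent games is the XOR of the component values.
Combined value = 0 XOR 0 XOR 10 = 10.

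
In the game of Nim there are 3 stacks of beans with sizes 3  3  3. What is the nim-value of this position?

Write each in binary and XOR column by column:
  11  (3)
  11  (3)
  11  (3)
  --
  11  (3)

3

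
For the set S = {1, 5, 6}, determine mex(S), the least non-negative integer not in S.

0

0 is not in the set, so the mex is 0.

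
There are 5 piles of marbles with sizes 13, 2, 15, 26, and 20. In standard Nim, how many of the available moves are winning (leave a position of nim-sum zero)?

Write each in binary and XOR column by column:
  01101  (13)
  00010  (2)
  01111  (15)
  11010  (26)
  10100  (20)
  -----
  01110  (14)
The overall nim-sum is X = 14. A pile of size p has a winning move iff p XOR X < p (reduce it to p XOR X).
  13: 13 XOR 14 = 3 < 13 — winning move (to 3).
  2: 2 XOR 14 = 12 ≥ 2 — no move.
  15: 15 XOR 14 = 1 < 15 — winning move (to 1).
  26: 26 XOR 14 = 20 < 26 — winning move (to 20).
  20: 20 XOR 14 = 26 ≥ 20 — no move.
That gives 3 winning moves.

3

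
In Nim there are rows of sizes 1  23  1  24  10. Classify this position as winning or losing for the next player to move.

In binary:
  00001  (1)
  10111  (23)
  00001  (1)
  11000  (24)
  01010  (10)
  -----
  00101  (5)
The nim-sum is 5 ≠ 0, so this is an N-position: the player to move can win.

Winning position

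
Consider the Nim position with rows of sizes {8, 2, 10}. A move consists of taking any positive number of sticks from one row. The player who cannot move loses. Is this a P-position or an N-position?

P-position

Bitwise XOR of the heap sizes:
  1000  (8)
  0010  (2)
  1010  (10)
  ----
  0000  (0)
The nim-sum is 0, so this is a P-position: the player to move is in a losing position under optimal play.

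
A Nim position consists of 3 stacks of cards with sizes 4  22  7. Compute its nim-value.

In binary:
  00100  (4)
  10110  (22)
  00111  (7)
  -----
  10101  (21)

21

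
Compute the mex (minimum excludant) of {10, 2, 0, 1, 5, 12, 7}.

3

The values 0, 1, 2 are all present; 3 is the first non-negative integer missing from the set.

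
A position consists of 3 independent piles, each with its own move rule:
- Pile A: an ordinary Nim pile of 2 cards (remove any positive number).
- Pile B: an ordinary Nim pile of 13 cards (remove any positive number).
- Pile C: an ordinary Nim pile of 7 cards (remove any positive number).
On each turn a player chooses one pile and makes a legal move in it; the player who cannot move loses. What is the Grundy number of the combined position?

Pile A is a plain Nim pile of size 2, so its Grundy value is 2.
Pile B is a plain Nim pile of size 13, so its Grundy value is 13.
Pile C is a plain Nim pile of size 7, so its Grundy value is 7.
The value of a disjunctive sum is the nim-sum of the parts.
Combined value = 2 ⊕ 13 ⊕ 7 = 8.

8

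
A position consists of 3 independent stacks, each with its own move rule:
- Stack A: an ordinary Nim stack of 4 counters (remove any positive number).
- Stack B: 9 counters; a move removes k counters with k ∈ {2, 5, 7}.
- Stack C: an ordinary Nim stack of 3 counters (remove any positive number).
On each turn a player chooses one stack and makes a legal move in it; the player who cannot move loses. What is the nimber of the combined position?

Stack A is a plain Nim stack of size 4, so its Grundy value is 4.
Grundy values for stack B (subtraction set {2, 5, 7}):
k:     0  1  2  3  4  5  6  7  8  9
g(k):  0  0  1  1  0  2  1  3  2  2
So g(9) = 2.
Stack C is a plain Nim stack of size 3, so its Grundy value is 3.
By the Sprague-Grundy theorem, the Grundy value of a sum of independent games is the XOR of the component values.
Combined value = 4 ⊕ 2 ⊕ 3 = 5.

5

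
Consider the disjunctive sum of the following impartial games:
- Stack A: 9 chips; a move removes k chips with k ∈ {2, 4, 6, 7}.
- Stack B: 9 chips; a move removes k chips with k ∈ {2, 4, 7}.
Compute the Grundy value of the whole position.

0

For stack A, compute g(0), g(1), … with moves {2, 4, 6, 7}:
g(0) = mex{} = 0
g(1) = mex{} = 0
g(2) = mex{0} = 1
g(3) = mex{0} = 1
g(4) = mex{0,1} = 2
g(5) = mex{0,1} = 2
g(6) = mex{0,1,2} = 3
g(7) = mex{0,1,2} = 3
g(8) = mex{0,1,2,3} = 4
g(9) = mex{1,2,3} = 0
So g(9) = 0.
For stack B, compute g(0), g(1), … with moves {2, 4, 7}:
g(0) = mex{} = 0
g(1) = mex{} = 0
g(2) = mex{0} = 1
g(3) = mex{0} = 1
g(4) = mex{0,1} = 2
g(5) = mex{0,1} = 2
g(6) = mex{1,2} = 0
g(7) = mex{0,1,2} = 3
g(8) = mex{0,2} = 1
g(9) = mex{1,2,3} = 0
So g(9) = 0.
The value of a disjunctive sum is the nim-sum of the parts.
Combined value = 0 ⊕ 0 = 0.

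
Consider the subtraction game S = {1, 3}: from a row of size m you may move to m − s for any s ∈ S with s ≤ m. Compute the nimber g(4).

0

Grundy values for subtraction set {1, 3}:
g(0) = mex{} = 0
g(1) = mex{0} = 1
g(2) = mex{1} = 0
g(3) = mex{0} = 1
g(4) = mex{1} = 0
So g(4) = 0.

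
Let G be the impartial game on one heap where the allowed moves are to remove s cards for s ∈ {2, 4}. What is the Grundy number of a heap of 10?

2

Grundy values for subtraction set {2, 4}:
k:     0  1  2  3  4  5  6  7  8  9 10
g(k):  0  0  1  1  2  2  0  0  1  1  2
So g(10) = 2.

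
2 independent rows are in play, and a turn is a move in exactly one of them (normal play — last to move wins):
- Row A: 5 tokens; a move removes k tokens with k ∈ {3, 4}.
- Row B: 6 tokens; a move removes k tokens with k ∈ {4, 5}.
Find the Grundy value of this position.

Build the Grundy sequence for row A with g(k) = mex{g(k−s) : s ∈ {3, 4}, s ≤ k}:
k:     0  1  2  3  4  5
g(k):  0  0  0  1  1  1
So g(5) = 1.
For row B, compute g(0), g(1), … with moves {4, 5}:
k:     0  1  2  3  4  5  6
g(k):  0  0  0  0  1  1  1
So g(6) = 1.
The value of a disjunctive sum is the nim-sum of the parts.
Combined value = 1 XOR 1 = 0.

0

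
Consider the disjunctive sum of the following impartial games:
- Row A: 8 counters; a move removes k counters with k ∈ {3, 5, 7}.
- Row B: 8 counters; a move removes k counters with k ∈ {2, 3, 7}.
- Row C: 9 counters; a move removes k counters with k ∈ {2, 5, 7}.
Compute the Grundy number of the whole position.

1

For row A, compute g(0), g(1), … with moves {3, 5, 7}:
g(0) = mex{} = 0
g(1) = mex{} = 0
g(2) = mex{} = 0
g(3) = mex{0} = 1
g(4) = mex{0} = 1
g(5) = mex{0} = 1
g(6) = mex{0,1} = 2
g(7) = mex{0,1} = 2
g(8) = mex{0,1} = 2
So g(8) = 2.
For row B, compute g(0), g(1), … with moves {2, 3, 7}:
k:     0  1  2  3  4  5  6  7  8
g(k):  0  0  1  1  2  0  0  1  1
So g(8) = 1.
Grundy values for row C (subtraction set {2, 5, 7}):
k:     0  1  2  3  4  5  6  7  8  9
g(k):  0  0  1  1  0  2  1  3  2  2
So g(9) = 2.
The value of a disjunctive sum is the nim-sum of the parts.
Combined value = 2 XOR 1 XOR 2 = 1.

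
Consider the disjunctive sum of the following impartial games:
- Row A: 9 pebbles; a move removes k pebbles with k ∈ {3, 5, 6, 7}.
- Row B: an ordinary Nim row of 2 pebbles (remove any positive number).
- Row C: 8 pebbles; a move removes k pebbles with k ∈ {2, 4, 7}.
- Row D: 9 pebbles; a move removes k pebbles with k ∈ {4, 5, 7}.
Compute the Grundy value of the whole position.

2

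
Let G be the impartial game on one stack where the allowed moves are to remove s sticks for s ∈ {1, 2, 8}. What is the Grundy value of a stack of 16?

Grundy values for subtraction set {1, 2, 8}:
k:     0  1  2  3  4  5  6  7  8  9 10 11 12 13 14 15 16
g(k):  0  1  2  0  1  2  0  1  2  0  1  2  0  1  2  0  1
So g(16) = 1.

1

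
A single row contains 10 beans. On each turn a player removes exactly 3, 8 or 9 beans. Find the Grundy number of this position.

1

Compute g(0), g(1), … for moves {3, 8, 9}:
g(0) = mex{} = 0
g(1) = mex{} = 0
g(2) = mex{} = 0
g(3) = mex{0} = 1
g(4) = mex{0} = 1
g(5) = mex{0} = 1
g(6) = mex{1} = 0
g(7) = mex{1} = 0
g(8) = mex{0,1} = 2
g(9) = mex{0} = 1
g(10) = mex{0} = 1
So g(10) = 1.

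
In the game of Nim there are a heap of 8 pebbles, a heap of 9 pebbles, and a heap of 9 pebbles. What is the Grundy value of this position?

8

Compute the nim-sum pairwise:
8 XOR 9 = 1
1 XOR 9 = 8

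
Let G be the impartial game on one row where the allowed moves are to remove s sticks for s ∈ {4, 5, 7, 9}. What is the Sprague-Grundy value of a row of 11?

2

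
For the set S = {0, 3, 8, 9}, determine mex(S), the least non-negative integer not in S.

1

0 is in the set but 1 is not, so the mex is 1.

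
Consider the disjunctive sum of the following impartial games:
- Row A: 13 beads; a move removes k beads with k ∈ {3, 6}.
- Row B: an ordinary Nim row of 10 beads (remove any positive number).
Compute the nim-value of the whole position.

11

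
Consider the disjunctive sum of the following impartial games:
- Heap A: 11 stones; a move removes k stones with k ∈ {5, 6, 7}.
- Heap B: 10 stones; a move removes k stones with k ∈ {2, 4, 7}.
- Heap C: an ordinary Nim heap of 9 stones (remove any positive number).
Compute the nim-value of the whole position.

Grundy values for heap A (subtraction set {5, 6, 7}):
g(0) = mex{} = 0
g(1) = mex{} = 0
g(2) = mex{} = 0
g(3) = mex{} = 0
g(4) = mex{} = 0
g(5) = mex{0} = 1
g(6) = mex{0} = 1
g(7) = mex{0} = 1
g(8) = mex{0} = 1
g(9) = mex{0} = 1
g(10) = mex{0,1} = 2
g(11) = mex{0,1} = 2
So g(11) = 2.
For heap B, compute g(0), g(1), … with moves {2, 4, 7}:
k:     0  1  2  3  4  5  6  7  8  9 10
g(k):  0  0  1  1  2  2  0  3  1  0  2
So g(10) = 2.
Heap C is a plain Nim heap of size 9, so its Grundy value is 9.
The value of a disjunctive sum is the nim-sum of the parts.
Combined value = 2 ⊕ 2 ⊕ 9 = 9.

9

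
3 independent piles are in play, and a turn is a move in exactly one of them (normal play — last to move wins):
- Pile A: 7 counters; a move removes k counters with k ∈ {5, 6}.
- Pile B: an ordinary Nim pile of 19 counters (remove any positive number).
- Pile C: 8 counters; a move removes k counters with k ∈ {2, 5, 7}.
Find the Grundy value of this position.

Build the Grundy sequence for pile A with g(k) = mex{g(k−s) : s ∈ {5, 6}, s ≤ k}:
g(0) = mex{} = 0
g(1) = mex{} = 0
g(2) = mex{} = 0
g(3) = mex{} = 0
g(4) = mex{} = 0
g(5) = mex{0} = 1
g(6) = mex{0} = 1
g(7) = mex{0} = 1
So g(7) = 1.
Pile B is a plain Nim pile of size 19, so its Grundy value is 19.
For pile C, compute g(0), g(1), … with moves {2, 5, 7}:
g(0) = mex{} = 0
g(1) = mex{} = 0
g(2) = mex{0} = 1
g(3) = mex{0} = 1
g(4) = mex{1} = 0
g(5) = mex{0,1} = 2
g(6) = mex{0} = 1
g(7) = mex{0,1,2} = 3
g(8) = mex{0,1} = 2
So g(8) = 2.
The value of a disjunctive sum is the nim-sum of the parts.
Combined value = 1 ⊕ 19 ⊕ 2 = 16.

16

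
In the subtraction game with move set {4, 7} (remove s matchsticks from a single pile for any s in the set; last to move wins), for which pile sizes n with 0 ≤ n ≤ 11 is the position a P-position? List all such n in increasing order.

Build the Grundy sequence with g(k) = mex{g(k−s) : s ∈ {4, 7}, s ≤ k}:
k:     0  1  2  3  4  5  6  7  8  9 10 11
g(k):  0  0  0  0  1  1  1  1  2  2  2  0
The P-positions (g = 0) in 0..11 are 0, 1, 2, 3, 11.

0, 1, 2, 3, 11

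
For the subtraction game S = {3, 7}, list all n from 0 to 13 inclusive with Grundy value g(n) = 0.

0, 1, 2, 6, 10, 11, 12

Build the Grundy sequence with g(k) = mex{g(k−s) : s ∈ {3, 7}, s ≤ k}:
g(0) = mex{} = 0
g(1) = mex{} = 0
g(2) = mex{} = 0
g(3) = mex{0} = 1
g(4) = mex{0} = 1
g(5) = mex{0} = 1
g(6) = mex{1} = 0
g(7) = mex{0,1} = 2
g(8) = mex{0,1} = 2
g(9) = mex{0} = 1
g(10) = mex{1,2} = 0
g(11) = mex{1,2} = 0
g(12) = mex{1} = 0
g(13) = mex{0} = 1
The P-positions (g = 0) in 0..13 are 0, 1, 2, 6, 10, 11, 12.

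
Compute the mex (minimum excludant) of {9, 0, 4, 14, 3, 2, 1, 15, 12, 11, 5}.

The values 0, 1, 2, 3, 4, 5 are all present; 6 is the first non-negative integer missing from the set.

6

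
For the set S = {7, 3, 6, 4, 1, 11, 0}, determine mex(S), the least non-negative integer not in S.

2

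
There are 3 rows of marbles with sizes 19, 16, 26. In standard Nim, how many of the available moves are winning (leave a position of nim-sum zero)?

3

Nim-sum: 19 XOR 16 XOR 26 = 25.
The overall nim-sum is X = 25. A row of size p has a winning move iff p XOR X < p (reduce it to p XOR X).
  19: 19 XOR 25 = 10 < 19 — winning move (to 10).
  16: 16 XOR 25 = 9 < 16 — winning move (to 9).
  26: 26 XOR 25 = 3 < 26 — winning move (to 3).
That gives 3 winning moves.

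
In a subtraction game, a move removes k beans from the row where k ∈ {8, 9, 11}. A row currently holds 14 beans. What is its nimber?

Build the Grundy sequence with g(k) = mex{g(k−s) : s ∈ {8, 9, 11}, s ≤ k}:
k:     0  1  2  3  4  5  6  7  8  9 10 11 12 13 14
g(k):  0  0  0  0  0  0  0  0  1  1  1  1  1  1  1
So g(14) = 1.

1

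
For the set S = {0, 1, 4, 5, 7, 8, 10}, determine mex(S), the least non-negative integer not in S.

2

The values 0, 1 are all present; 2 is the first non-negative integer missing from the set.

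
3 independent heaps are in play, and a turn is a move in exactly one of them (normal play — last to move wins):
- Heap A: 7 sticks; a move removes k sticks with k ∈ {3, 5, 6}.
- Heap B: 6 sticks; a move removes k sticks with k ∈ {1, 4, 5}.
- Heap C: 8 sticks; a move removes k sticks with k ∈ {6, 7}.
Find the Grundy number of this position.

1

For heap A, compute g(0), g(1), … with moves {3, 5, 6}:
k:     0  1  2  3  4  5  6  7
g(k):  0  0  0  1  1  1  2  2
So g(7) = 2.
Grundy values for heap B (subtraction set {1, 4, 5}):
k:     0  1  2  3  4  5  6
g(k):  0  1  0  1  2  3  2
So g(6) = 2.
Build the Grundy sequence for heap C with g(k) = mex{g(k−s) : s ∈ {6, 7}, s ≤ k}:
g(0) = mex{} = 0
g(1) = mex{} = 0
g(2) = mex{} = 0
g(3) = mex{} = 0
g(4) = mex{} = 0
g(5) = mex{} = 0
g(6) = mex{0} = 1
g(7) = mex{0} = 1
g(8) = mex{0} = 1
So g(8) = 1.
The value of a disjunctive sum is the nim-sum of the parts.
Combined value = 2 XOR 2 XOR 1 = 1.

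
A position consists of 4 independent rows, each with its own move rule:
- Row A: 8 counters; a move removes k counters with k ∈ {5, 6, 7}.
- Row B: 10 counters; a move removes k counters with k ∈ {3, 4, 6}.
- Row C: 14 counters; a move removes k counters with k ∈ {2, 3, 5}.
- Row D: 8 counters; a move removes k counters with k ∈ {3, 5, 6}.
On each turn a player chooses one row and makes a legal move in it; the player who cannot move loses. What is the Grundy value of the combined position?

Build the Grundy sequence for row A with g(k) = mex{g(k−s) : s ∈ {5, 6, 7}, s ≤ k}:
k:     0  1  2  3  4  5  6  7  8
g(k):  0  0  0  0  0  1  1  1  1
So g(8) = 1.
For row B, compute g(0), g(1), … with moves {3, 4, 6}:
k:     0  1  2  3  4  5  6  7  8  9 10
g(k):  0  0  0  1  1  1  2  2  2  0  0
So g(10) = 0.
For row C, compute g(0), g(1), … with moves {2, 3, 5}:
k:     0  1  2  3  4  5  6  7  8  9 10 11 12 13 14
g(k):  0  0  1  1  2  2  3  0  0  1  1  2  2  3  0
So g(14) = 0.
For row D, compute g(0), g(1), … with moves {3, 5, 6}:
g(0) = mex{} = 0
g(1) = mex{} = 0
g(2) = mex{} = 0
g(3) = mex{0} = 1
g(4) = mex{0} = 1
g(5) = mex{0} = 1
g(6) = mex{0,1} = 2
g(7) = mex{0,1} = 2
g(8) = mex{0,1} = 2
So g(8) = 2.
The value of a disjunctive sum is the nim-sum of the parts.
Combined value = 1 ⊕ 0 ⊕ 0 ⊕ 2 = 3.

3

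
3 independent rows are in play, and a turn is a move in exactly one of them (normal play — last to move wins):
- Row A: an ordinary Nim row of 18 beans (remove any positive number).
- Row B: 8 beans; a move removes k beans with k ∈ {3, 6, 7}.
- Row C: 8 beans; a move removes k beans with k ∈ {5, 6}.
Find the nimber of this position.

Row A is a plain Nim row of size 18, so its Grundy value is 18.
For row B, compute g(0), g(1), … with moves {3, 6, 7}:
k:     0  1  2  3  4  5  6  7  8
g(k):  0  0  0  1  1  1  2  2  2
So g(8) = 2.
Grundy values for row C (subtraction set {5, 6}):
g(0) = mex{} = 0
g(1) = mex{} = 0
g(2) = mex{} = 0
g(3) = mex{} = 0
g(4) = mex{} = 0
g(5) = mex{0} = 1
g(6) = mex{0} = 1
g(7) = mex{0} = 1
g(8) = mex{0} = 1
So g(8) = 1.
The value of a disjunctive sum is the nim-sum of the parts.
Combined value = 18 ⊕ 2 ⊕ 1 = 17.

17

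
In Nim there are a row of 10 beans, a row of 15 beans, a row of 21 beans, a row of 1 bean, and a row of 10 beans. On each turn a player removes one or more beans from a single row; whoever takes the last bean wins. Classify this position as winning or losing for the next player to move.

Winning position

Compute the nim-sum pairwise:
10 ^ 15 = 5
5 ^ 21 = 16
16 ^ 1 = 17
17 ^ 10 = 27
The nim-sum is 27 ≠ 0, so this is an N-position: the player to move can win.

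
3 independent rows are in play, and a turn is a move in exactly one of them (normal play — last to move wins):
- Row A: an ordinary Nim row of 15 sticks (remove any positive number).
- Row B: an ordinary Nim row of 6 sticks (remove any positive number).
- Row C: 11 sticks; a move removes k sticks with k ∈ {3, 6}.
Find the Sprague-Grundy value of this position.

9

Row A is a plain Nim row of size 15, so its Grundy value is 15.
Row B is a plain Nim row of size 6, so its Grundy value is 6.
Grundy values for row C (subtraction set {3, 6}):
k:     0  1  2  3  4  5  6  7  8  9 10 11
g(k):  0  0  0  1  1  1  2  2  2  0  0  0
So g(11) = 0.
The value of a disjunctive sum is the nim-sum of the parts.
Combined value = 15 XOR 6 XOR 0 = 9.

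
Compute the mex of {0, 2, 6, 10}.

1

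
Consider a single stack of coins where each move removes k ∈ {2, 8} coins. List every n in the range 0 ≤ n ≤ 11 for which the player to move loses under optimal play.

0, 1, 4, 5, 10, 11

Grundy values for subtraction set {2, 8}:
g(0) = mex{} = 0
g(1) = mex{} = 0
g(2) = mex{0} = 1
g(3) = mex{0} = 1
g(4) = mex{1} = 0
g(5) = mex{1} = 0
g(6) = mex{0} = 1
g(7) = mex{0} = 1
g(8) = mex{0,1} = 2
g(9) = mex{0,1} = 2
g(10) = mex{1,2} = 0
g(11) = mex{1,2} = 0
The P-positions (g = 0) in 0..11 are 0, 1, 4, 5, 10, 11.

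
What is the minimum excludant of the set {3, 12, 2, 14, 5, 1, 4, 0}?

The values 0, 1, 2, 3, 4, 5 are all present; 6 is the first non-negative integer missing from the set.

6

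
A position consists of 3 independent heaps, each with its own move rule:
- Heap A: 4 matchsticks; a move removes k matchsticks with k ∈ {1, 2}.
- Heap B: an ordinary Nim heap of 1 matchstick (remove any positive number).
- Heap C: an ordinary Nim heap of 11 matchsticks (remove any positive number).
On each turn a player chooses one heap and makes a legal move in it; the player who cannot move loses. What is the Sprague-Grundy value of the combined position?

11

Build the Grundy sequence for heap A with g(k) = mex{g(k−s) : s ∈ {1, 2}, s ≤ k}:
g(0) = mex{} = 0
g(1) = mex{0} = 1
g(2) = mex{0,1} = 2
g(3) = mex{1,2} = 0
g(4) = mex{0,2} = 1
So g(4) = 1.
Heap B is a plain Nim heap of size 1, so its Grundy value is 1.
Heap C is a plain Nim heap of size 11, so its Grundy value is 11.
By the Sprague-Grundy theorem, the Grundy value of a sum of independent games is the XOR of the component values.
Combined value = 1 XOR 1 XOR 11 = 11.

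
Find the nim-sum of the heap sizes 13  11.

6

Nim-sum: 13 ^ 11 = 6.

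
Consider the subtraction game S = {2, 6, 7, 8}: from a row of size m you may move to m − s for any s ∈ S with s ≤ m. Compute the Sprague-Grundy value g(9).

2

Build the Grundy sequence with g(k) = mex{g(k−s) : s ∈ {2, 6, 7, 8}, s ≤ k}:
k:     0  1  2  3  4  5  6  7  8  9
g(k):  0  0  1  1  0  0  1  1  2  2
So g(9) = 2.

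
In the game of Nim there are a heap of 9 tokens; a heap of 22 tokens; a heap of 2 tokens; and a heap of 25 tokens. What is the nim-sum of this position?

4

Compute the nim-sum pairwise:
9 XOR 22 = 31
31 XOR 2 = 29
29 XOR 25 = 4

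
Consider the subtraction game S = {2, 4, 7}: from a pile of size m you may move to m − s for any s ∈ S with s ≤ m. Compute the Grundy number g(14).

Build the Grundy sequence with g(k) = mex{g(k−s) : s ∈ {2, 4, 7}, s ≤ k}:
k:     0  1  2  3  4  5  6  7  8  9 10 11 12 13 14
g(k):  0  0  1  1  2  2  0  3  1  0  2  1  0  2  1
So g(14) = 1.

1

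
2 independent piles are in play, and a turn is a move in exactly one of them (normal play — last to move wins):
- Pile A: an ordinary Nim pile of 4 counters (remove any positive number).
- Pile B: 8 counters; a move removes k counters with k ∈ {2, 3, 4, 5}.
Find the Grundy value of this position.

Pile A is a plain Nim pile of size 4, so its Grundy value is 4.
Grundy values for pile B (subtraction set {2, 3, 4, 5}):
g(0) = mex{} = 0
g(1) = mex{} = 0
g(2) = mex{0} = 1
g(3) = mex{0} = 1
g(4) = mex{0,1} = 2
g(5) = mex{0,1} = 2
g(6) = mex{0,1,2} = 3
g(7) = mex{1,2} = 0
g(8) = mex{1,2,3} = 0
So g(8) = 0.
The value of a disjunctive sum is the nim-sum of the parts.
Combined value = 4 ⊕ 0 = 4.

4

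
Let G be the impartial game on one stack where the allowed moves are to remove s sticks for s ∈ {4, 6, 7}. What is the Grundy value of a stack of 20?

2

Compute g(0), g(1), … for moves {4, 6, 7}:
k:     0  1  2  3  4  5  6  7  8  9 10 11 12 13 14 15 16 17 18 19 20
g(k):  0  0  0  0  1  1  1  1  2  2  2  0  0  0  0  1  1  1  1  2  2
So g(20) = 2.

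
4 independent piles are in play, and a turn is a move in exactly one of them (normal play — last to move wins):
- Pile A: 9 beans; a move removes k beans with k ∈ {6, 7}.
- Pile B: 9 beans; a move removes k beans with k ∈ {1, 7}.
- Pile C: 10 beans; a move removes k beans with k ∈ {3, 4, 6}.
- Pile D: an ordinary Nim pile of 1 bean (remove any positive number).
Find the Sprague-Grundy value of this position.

1

For pile A, compute g(0), g(1), … with moves {6, 7}:
k:     0  1  2  3  4  5  6  7  8  9
g(k):  0  0  0  0  0  0  1  1  1  1
So g(9) = 1.
For pile B, compute g(0), g(1), … with moves {1, 7}:
k:     0  1  2  3  4  5  6  7  8  9
g(k):  0  1  0  1  0  1  0  1  0  1
So g(9) = 1.
Build the Grundy sequence for pile C with g(k) = mex{g(k−s) : s ∈ {3, 4, 6}, s ≤ k}:
k:     0  1  2  3  4  5  6  7  8  9 10
g(k):  0  0  0  1  1  1  2  2  2  0  0
So g(10) = 0.
Pile D is a plain Nim pile of size 1, so its Grundy value is 1.
By the Sprague-Grundy theorem, the Grundy value of a sum of independent games is the XOR of the component values.
Combined value = 1 XOR 1 XOR 0 XOR 1 = 1.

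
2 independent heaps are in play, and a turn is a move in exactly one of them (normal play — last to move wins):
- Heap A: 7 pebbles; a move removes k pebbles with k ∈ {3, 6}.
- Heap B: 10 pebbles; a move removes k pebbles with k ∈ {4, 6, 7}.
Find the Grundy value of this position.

0

Grundy values for heap A (subtraction set {3, 6}):
g(0) = mex{} = 0
g(1) = mex{} = 0
g(2) = mex{} = 0
g(3) = mex{0} = 1
g(4) = mex{0} = 1
g(5) = mex{0} = 1
g(6) = mex{0,1} = 2
g(7) = mex{0,1} = 2
So g(7) = 2.
Build the Grundy sequence for heap B with g(k) = mex{g(k−s) : s ∈ {4, 6, 7}, s ≤ k}:
g(0) = mex{} = 0
g(1) = mex{} = 0
g(2) = mex{} = 0
g(3) = mex{} = 0
g(4) = mex{0} = 1
g(5) = mex{0} = 1
g(6) = mex{0} = 1
g(7) = mex{0} = 1
g(8) = mex{0,1} = 2
g(9) = mex{0,1} = 2
g(10) = mex{0,1} = 2
So g(10) = 2.
By the Sprague-Grundy theorem, the Grundy value of a sum of independent games is the XOR of the component values.
Combined value = 2 ⊕ 2 = 0.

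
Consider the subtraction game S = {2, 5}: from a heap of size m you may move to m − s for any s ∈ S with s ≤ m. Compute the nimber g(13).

1

Grundy values for subtraction set {2, 5}:
g(0) = mex{} = 0
g(1) = mex{} = 0
g(2) = mex{0} = 1
g(3) = mex{0} = 1
g(4) = mex{1} = 0
g(5) = mex{0,1} = 2
g(6) = mex{0} = 1
g(7) = mex{1,2} = 0
g(8) = mex{1} = 0
g(9) = mex{0} = 1
g(10) = mex{0,2} = 1
g(11) = mex{1} = 0
g(12) = mex{0,1} = 2
g(13) = mex{0} = 1
So g(13) = 1.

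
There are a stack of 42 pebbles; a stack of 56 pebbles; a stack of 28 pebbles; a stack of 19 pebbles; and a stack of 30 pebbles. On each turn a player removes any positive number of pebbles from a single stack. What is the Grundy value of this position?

Nim-sum: 42 XOR 56 XOR 28 XOR 19 XOR 30 = 3.

3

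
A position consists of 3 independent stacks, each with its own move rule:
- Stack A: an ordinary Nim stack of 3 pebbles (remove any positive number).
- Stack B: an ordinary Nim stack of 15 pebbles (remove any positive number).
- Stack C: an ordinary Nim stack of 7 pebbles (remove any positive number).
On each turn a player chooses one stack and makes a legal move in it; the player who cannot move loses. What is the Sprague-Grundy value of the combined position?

11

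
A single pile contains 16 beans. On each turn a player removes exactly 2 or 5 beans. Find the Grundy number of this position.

Grundy values for subtraction set {2, 5}:
k:     0  1  2  3  4  5  6  7  8  9 10 11 12 13 14 15 16
g(k):  0  0  1  1  0  2  1  0  0  1  1  0  2  1  0  0  1
So g(16) = 1.

1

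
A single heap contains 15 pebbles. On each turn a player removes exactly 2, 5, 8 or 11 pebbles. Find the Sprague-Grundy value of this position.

Build the Grundy sequence with g(k) = mex{g(k−s) : s ∈ {2, 5, 8, 11}, s ≤ k}:
k:     0  1  2  3  4  5  6  7  8  9 10 11 12 13 14 15
g(k):  0  0  1  1  0  2  1  0  2  1  0  2  1  0  0  1
So g(15) = 1.

1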